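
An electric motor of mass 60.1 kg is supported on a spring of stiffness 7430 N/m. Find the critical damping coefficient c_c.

1340 N·s/m

c_c = 2√(k·m) = 2√(7430 × 60.1) = 2 × 668.2 = 1336 N·s/m.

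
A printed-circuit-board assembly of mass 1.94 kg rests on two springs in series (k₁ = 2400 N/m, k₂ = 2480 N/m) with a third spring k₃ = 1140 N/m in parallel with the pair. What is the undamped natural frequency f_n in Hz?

5.55 Hz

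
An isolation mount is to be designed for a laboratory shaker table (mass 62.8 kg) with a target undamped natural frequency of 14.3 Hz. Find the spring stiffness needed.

ω_n = 2πf_n = 2π × 14.3 = 89.85 rad/s.
k = m·ω_n² = 62.8 × 89.85² = 62.8 × 8073 = 507000 N/m.

507000 N/m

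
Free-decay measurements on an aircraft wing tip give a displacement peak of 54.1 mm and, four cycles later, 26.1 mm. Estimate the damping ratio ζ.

0.0290

Logarithmic decrement δ = (1/n)·ln(x₀/x_n) = (1/4)·ln(54.1/26.1) = (1/4)·ln(2.073) = 0.1822.
ζ = δ/√(4π² + δ²) = 0.1822/√(39.48 + 0.0332) = 0.1822/6.286 = 0.02899.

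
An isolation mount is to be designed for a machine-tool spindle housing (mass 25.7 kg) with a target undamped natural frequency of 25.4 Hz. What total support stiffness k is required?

ω_n = 2πf_n = 2π × 25.4 = 159.6 rad/s.
k = m·ω_n² = 25.7 × 159.6² = 25.7 × 25470 = 654600 N/m.

655000 N/m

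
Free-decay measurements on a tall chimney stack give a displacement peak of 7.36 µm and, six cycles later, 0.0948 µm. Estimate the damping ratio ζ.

Logarithmic decrement δ = (1/n)·ln(x₀/x_n) = (1/6)·ln(7.36/0.0948) = (1/6)·ln(77.64) = 0.7253.
ζ = δ/√(4π² + δ²) = 0.7253/√(39.48 + 0.526) = 0.7253/6.325 = 0.1147.

0.115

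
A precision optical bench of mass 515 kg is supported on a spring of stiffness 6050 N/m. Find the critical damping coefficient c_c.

c_c = 2√(k·m) = 2√(6050 × 515) = 2 × 1765 = 3530 N·s/m.

3530 N·s/m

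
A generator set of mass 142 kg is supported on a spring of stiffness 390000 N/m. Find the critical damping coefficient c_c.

14900 N·s/m

c_c = 2√(k·m) = 2√(390000 × 142) = 2 × 7442 = 14880 N·s/m.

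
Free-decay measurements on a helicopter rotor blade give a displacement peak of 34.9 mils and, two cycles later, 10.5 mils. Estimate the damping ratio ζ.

0.0951

Logarithmic decrement δ = (1/n)·ln(x₀/x_n) = (1/2)·ln(34.9/10.5) = (1/2)·ln(3.324) = 0.6006.
ζ = δ/√(4π² + δ²) = 0.6006/√(39.48 + 0.361) = 0.6006/6.312 = 0.09515.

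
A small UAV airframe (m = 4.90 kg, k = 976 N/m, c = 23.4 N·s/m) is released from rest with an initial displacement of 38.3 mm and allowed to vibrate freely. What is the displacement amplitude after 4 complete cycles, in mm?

0.512 mm

ζ = c/(2√(km)) = 23.4/(2√(976 × 4.90)) = 23.4/138.3 = 0.1692.
Logarithmic decrement δ = 2πζ/√(1 − ζ²) = 2π × 0.1692/√(1 − 0.0286) = 1.079.
After n cycles, x_n/x₀ = e^(−nδ), so x_4 = 38.3 × e^(−4 × 1.079) = 38.3 × 0.01338 = 0.5123 mm.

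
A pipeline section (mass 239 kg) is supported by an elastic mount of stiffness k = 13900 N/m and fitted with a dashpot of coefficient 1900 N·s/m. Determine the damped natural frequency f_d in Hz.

ω_n = √(k/m) = √(13900/239) = 7.626 rad/s.
Critical damping c_c = 2√(k·m) = 2√(13900 × 239) = 3645 N·s/m, so ζ = c/c_c = 1900/3645 = 0.5212.
ω_d = ω_n√(1 − ζ²) = 7.626 × √(1 − 0.272) = 6.508 rad/s.
f_d = ω_d/(2π) = 1.036 Hz.

1.04 Hz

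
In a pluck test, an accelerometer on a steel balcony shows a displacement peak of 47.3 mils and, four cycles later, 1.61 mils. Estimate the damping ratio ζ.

Logarithmic decrement δ = (1/n)·ln(x₀/x_n) = (1/4)·ln(47.3/1.61) = (1/4)·ln(29.38) = 0.8451.
ζ = δ/√(4π² + δ²) = 0.8451/√(39.48 + 0.714) = 0.8451/6.340 = 0.1333.

0.133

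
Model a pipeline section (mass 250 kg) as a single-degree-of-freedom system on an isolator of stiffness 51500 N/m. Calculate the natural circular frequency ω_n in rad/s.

14.4 rad/s

ω_n = √(k/m) = √(51500/250) = √206.0 = 14.35 rad/s.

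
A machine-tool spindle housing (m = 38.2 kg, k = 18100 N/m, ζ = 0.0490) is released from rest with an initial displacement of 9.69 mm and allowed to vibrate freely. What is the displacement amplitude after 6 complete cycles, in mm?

1.52 mm

Logarithmic decrement δ = 2πζ/√(1 − ζ²) = 2π × 0.04900/√(1 − 0.00240) = 0.3082.
After n cycles, x_n/x₀ = e^(−nδ), so x_6 = 9.69 × e^(−6 × 0.3082) = 9.69 × 0.1573 = 1.524 mm.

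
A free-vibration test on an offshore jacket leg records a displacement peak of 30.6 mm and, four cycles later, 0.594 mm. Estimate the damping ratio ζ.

0.155

Logarithmic decrement δ = (1/n)·ln(x₀/x_n) = (1/4)·ln(30.6/0.594) = (1/4)·ln(51.52) = 0.9855.
ζ = δ/√(4π² + δ²) = 0.9855/√(39.48 + 0.971) = 0.9855/6.360 = 0.1549.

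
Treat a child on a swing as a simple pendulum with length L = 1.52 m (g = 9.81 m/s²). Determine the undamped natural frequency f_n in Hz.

0.404 Hz

For a simple pendulum ω_n = √(g/L) = √(9.81/1.52) = √6.454 = 2.540 rad/s.
f_n = ω_n/(2π) = 2.540/6.283 = 0.4043 Hz.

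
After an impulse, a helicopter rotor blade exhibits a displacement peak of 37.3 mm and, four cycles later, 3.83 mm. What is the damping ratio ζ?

0.0902

Logarithmic decrement δ = (1/n)·ln(x₀/x_n) = (1/4)·ln(37.3/3.83) = (1/4)·ln(9.739) = 0.5690.
ζ = δ/√(4π² + δ²) = 0.5690/√(39.48 + 0.324) = 0.5690/6.309 = 0.09020.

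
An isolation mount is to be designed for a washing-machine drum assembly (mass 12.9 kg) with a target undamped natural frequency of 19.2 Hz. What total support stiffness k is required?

188000 N/m

ω_n = 2πf_n = 2π × 19.2 = 120.6 rad/s.
k = m·ω_n² = 12.9 × 120.6² = 12.9 × 14550 = 187700 N/m.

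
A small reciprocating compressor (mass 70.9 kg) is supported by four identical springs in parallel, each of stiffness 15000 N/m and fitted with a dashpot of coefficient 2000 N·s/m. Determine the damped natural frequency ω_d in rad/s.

25.4 rad/s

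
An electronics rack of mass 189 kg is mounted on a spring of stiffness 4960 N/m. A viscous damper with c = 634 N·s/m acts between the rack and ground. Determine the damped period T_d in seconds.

1.30 s

ω_n = √(k/m) = √(4960/189) = 5.123 rad/s.
Critical damping c_c = 2√(k·m) = 2√(4960 × 189) = 1936 N·s/m, so ζ = c/c_c = 634/1936 = 0.3274.
ω_d = ω_n√(1 − ζ²) = 5.123 × √(1 − 0.107) = 4.840 rad/s.
T_d = 2π/ω_d = 1.298 s.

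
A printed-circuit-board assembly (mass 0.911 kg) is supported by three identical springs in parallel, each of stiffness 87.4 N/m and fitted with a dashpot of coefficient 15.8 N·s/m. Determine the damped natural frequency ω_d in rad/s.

14.6 rad/s

Parallel springs add: k_eq = 3 × 87.4 = 262.2 N/m.
ω_n = √(k_eq/m) = √(262.2/0.911) = 16.97 rad/s.
Critical damping c_c = 2√(k_eq·m) = 2√(262.2 × 0.911) = 30.91 N·s/m, so ζ = c/c_c = 15.8/30.91 = 0.5112.
ω_d = ω_n√(1 − ζ²) = 16.97 × √(1 − 0.261) = 14.58 rad/s.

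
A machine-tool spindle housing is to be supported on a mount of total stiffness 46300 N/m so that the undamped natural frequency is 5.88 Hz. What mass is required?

ω_n = 2πf_n = 2π × 5.88 = 36.95 rad/s.
m = k/ω_n² = 46300/36.95² = 46300/1365 = 33.92 kg.

33.9 kg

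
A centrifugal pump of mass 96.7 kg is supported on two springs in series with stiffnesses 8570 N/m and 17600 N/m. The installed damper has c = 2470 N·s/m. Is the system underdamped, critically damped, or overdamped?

Series springs: 1/k_eq = 1/8570 + 1/17600 = 0.0001735, so k_eq = 5764 N/m.
c_c = 2√(k_eq·m) = 1493 N·s/m; ζ = c/c_c = 2470/1493 = 1.65.
Since ζ > 1 the system is overdamped.

overdamped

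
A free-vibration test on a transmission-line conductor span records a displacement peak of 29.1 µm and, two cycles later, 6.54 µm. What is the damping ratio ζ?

0.118

Logarithmic decrement δ = (1/n)·ln(x₀/x_n) = (1/2)·ln(29.1/6.54) = (1/2)·ln(4.450) = 0.7464.
ζ = δ/√(4π² + δ²) = 0.7464/√(39.48 + 0.557) = 0.7464/6.327 = 0.1180.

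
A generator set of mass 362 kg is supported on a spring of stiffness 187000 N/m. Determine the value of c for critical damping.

16500 N·s/m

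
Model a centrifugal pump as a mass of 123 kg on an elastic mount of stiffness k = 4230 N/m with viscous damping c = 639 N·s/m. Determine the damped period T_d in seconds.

1.20 s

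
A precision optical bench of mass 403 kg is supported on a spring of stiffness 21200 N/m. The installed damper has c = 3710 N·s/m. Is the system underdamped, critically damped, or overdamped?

underdamped

c_c = 2√(k·m) = 5846 N·s/m; ζ = c/c_c = 3710/5846 = 0.635.
Since ζ < 1 the system is underdamped.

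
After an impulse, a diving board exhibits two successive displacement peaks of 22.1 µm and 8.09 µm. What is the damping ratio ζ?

Logarithmic decrement δ = (1/n)·ln(x₀/x_n) = (1/1)·ln(22.1/8.09) = (1/1)·ln(2.732) = 1.005.
ζ = δ/√(4π² + δ²) = 1.005/√(39.48 + 1.01) = 1.005/6.363 = 0.1579.

0.158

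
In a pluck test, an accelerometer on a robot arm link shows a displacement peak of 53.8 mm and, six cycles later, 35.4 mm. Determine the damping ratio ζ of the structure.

Logarithmic decrement δ = (1/n)·ln(x₀/x_n) = (1/6)·ln(53.8/35.4) = (1/6)·ln(1.520) = 0.06976.
ζ = δ/√(4π² + δ²) = 0.06976/√(39.48 + 0.00487) = 0.06976/6.284 = 0.01110.

0.0111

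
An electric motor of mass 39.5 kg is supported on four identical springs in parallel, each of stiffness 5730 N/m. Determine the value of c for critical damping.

1900 N·s/m

Parallel springs add: k_eq = 4 × 5730 = 22920 N/m.
c_c = 2√(k_eq·m) = 2√(22920 × 39.5) = 2 × 951.5 = 1903 N·s/m.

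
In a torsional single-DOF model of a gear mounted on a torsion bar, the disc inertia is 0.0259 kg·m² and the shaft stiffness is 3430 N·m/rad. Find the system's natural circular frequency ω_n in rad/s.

ω_n = √(k_t/J) = √(3430/0.0259) = √132400 = 363.9 rad/s.

364 rad/s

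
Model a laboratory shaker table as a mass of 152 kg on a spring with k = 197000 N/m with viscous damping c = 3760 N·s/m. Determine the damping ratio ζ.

0.344

ω_n = √(k/m) = √(197000/152) = 36.00 rad/s.
Critical damping c_c = 2√(k·m) = 2√(197000 × 152) = 10940 N·s/m, so ζ = c/c_c = 3760/10940 = 0.3436.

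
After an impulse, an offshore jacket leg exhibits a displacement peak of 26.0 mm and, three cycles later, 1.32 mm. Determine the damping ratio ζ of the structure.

Logarithmic decrement δ = (1/n)·ln(x₀/x_n) = (1/3)·ln(26.0/1.32) = (1/3)·ln(19.70) = 0.9935.
ζ = δ/√(4π² + δ²) = 0.9935/√(39.48 + 0.987) = 0.9935/6.361 = 0.1562.

0.156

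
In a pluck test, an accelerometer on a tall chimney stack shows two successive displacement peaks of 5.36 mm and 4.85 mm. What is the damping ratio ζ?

0.0159

Logarithmic decrement δ = (1/n)·ln(x₀/x_n) = (1/1)·ln(5.36/4.85) = (1/1)·ln(1.105) = 0.09999.
ζ = δ/√(4π² + δ²) = 0.09999/√(39.48 + 0.0100) = 0.09999/6.284 = 0.01591.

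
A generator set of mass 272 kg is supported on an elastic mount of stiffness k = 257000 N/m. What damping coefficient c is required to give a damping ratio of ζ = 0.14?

2340 N·s/m

c_c = 2√(k·m) = 2√(257000 × 272) = 16720 N·s/m.
c = ζ·c_c = 0.14 × 16720 = 2341 N·s/m.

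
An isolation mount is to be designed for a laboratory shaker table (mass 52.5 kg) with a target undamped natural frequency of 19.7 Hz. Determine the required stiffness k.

ω_n = 2πf_n = 2π × 19.7 = 123.8 rad/s.
k = m·ω_n² = 52.5 × 123.8² = 52.5 × 15320 = 804400 N/m.

804000 N/m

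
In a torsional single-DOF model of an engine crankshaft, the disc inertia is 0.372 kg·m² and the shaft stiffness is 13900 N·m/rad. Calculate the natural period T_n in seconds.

0.0325 s

ω_n = √(k_t/J) = √(13900/0.372) = √37370 = 193.3 rad/s.
T_n = 2π/ω_n = 6.283/193.3 = 0.03250 s.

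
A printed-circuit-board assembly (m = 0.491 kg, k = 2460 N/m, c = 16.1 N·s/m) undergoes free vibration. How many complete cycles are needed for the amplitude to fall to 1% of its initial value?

4 cycles

ζ = c/(2√(km)) = 16.1/(2√(2460 × 0.491)) = 16.1/69.51 = 0.2316.
Logarithmic decrement δ = 2πζ/√(1 − ζ²) = 2π × 0.2316/√(1 − 0.0537) = 1.496.
x_n/x₀ = e^(−nδ) ≤ 0.01; take ln: n ≥ ln(1/0.01)/δ = 4.605/1.496 = 3.078.
So 4 complete cycles are required.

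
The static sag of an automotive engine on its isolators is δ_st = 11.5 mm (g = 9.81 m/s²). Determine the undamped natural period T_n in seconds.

0.215 s

ω_n = √(g/δ_st) = √(9.81/0.0115) = √853.0 = 29.21 rad/s.
T_n = 2π/ω_n = 6.283/29.21 = 0.2151 s.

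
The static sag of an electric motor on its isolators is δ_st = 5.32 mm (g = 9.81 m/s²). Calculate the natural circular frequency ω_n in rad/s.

42.9 rad/s

ω_n = √(g/δ_st) = √(9.81/0.00532) = √1844 = 42.94 rad/s.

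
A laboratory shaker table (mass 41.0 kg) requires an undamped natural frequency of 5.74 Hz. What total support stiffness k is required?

ω_n = 2πf_n = 2π × 5.74 = 36.07 rad/s.
k = m·ω_n² = 41.0 × 36.07² = 41.0 × 1301 = 53330 N/m.

53300 N/m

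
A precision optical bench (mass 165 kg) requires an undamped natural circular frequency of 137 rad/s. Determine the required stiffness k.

k = m·ω_n² = 165 × 137.0² = 165 × 18770 = 3097000 N/m.

3100000 N/m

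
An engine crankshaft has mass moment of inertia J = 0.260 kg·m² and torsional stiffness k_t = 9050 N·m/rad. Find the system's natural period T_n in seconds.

ω_n = √(k_t/J) = √(9050/0.260) = √34810 = 186.6 rad/s.
T_n = 2π/ω_n = 6.283/186.6 = 0.03368 s.

0.0337 s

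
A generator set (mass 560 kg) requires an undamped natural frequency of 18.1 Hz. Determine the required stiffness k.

7240000 N/m

ω_n = 2πf_n = 2π × 18.1 = 113.7 rad/s.
k = m·ω_n² = 560 × 113.7² = 560 × 12930 = 7243000 N/m.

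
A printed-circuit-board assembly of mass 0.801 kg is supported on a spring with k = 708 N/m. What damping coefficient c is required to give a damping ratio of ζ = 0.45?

21.4 N·s/m

c_c = 2√(k·m) = 2√(708.0 × 0.801) = 47.63 N·s/m.
c = ζ·c_c = 0.45 × 47.63 = 21.43 N·s/m.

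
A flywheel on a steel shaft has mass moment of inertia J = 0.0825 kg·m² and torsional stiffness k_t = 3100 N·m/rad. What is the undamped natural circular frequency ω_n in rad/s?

ω_n = √(k_t/J) = √(3100/0.0825) = √37580 = 193.8 rad/s.

194 rad/s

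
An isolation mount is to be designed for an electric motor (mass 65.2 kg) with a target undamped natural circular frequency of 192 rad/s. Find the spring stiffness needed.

k = m·ω_n² = 65.2 × 192.0² = 65.2 × 36860 = 2404000 N/m.

2400000 N/m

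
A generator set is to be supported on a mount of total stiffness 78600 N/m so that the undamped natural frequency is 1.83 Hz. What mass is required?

595 kg

ω_n = 2πf_n = 2π × 1.83 = 11.50 rad/s.
m = k/ω_n² = 78600/11.50² = 78600/132.2 = 594.5 kg.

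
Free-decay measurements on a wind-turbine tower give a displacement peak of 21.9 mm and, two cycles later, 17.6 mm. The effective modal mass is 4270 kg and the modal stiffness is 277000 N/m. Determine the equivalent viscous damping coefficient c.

1200 N·s/m

Logarithmic decrement δ = (1/n)·ln(x₀/x_n) = (1/2)·ln(21.9/17.6) = (1/2)·ln(1.244) = 0.1093.
ζ = δ/√(4π² + δ²) = 0.1093/√(39.48 + 0.0119) = 0.1093/6.284 = 0.01739.
c = ζ · 2√(km) = 0.01739 × 2√(277000 × 4270) = 0.01739 × 68780 = 1196 N·s/m.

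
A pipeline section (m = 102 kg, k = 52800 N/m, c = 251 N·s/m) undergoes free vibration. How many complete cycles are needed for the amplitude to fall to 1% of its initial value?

14 cycles

ζ = c/(2√(km)) = 251/(2√(52800 × 102)) = 251/4641 = 0.05408.
Logarithmic decrement δ = 2πζ/√(1 − ζ²) = 2π × 0.05408/√(1 − 0.00292) = 0.3403.
x_n/x₀ = e^(−nδ) ≤ 0.01; take ln: n ≥ ln(1/0.01)/δ = 4.605/0.3403 = 13.53.
So 14 complete cycles are required.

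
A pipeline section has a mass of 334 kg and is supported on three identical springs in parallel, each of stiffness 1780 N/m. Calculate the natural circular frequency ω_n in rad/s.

Parallel springs add: k_eq = 3 × 1780 = 5340 N/m.
ω_n = √(k_eq/m) = √(5340/334) = √15.99 = 3.999 rad/s.

4.00 rad/s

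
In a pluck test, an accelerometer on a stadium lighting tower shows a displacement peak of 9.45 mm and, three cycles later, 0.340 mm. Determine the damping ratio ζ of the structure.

0.174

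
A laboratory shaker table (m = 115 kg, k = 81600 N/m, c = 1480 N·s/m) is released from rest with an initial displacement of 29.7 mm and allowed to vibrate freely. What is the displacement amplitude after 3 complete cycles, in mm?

ζ = c/(2√(km)) = 1480/(2√(81600 × 115)) = 1480/6127 = 0.2416.
Logarithmic decrement δ = 2πζ/√(1 − ζ²) = 2π × 0.2416/√(1 − 0.0584) = 1.564.
After n cycles, x_n/x₀ = e^(−nδ), so x_3 = 29.7 × e^(−3 × 1.564) = 29.7 × 0.009165 = 0.2722 mm.

0.272 mm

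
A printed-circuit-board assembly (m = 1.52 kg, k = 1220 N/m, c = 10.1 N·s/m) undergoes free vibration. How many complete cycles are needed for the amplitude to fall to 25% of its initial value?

2 cycles

ζ = c/(2√(km)) = 10.1/(2√(1220 × 1.52)) = 10.1/86.13 = 0.1173.
Logarithmic decrement δ = 2πζ/√(1 − ζ²) = 2π × 0.1173/√(1 − 0.0138) = 0.7420.
x_n/x₀ = e^(−nδ) ≤ 0.25; take ln: n ≥ ln(1/0.25)/δ = 1.386/0.7420 = 1.868.
So 2 complete cycles are required.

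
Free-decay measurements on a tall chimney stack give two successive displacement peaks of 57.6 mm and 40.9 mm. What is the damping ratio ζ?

0.0544

Logarithmic decrement δ = (1/n)·ln(x₀/x_n) = (1/1)·ln(57.6/40.9) = (1/1)·ln(1.408) = 0.3424.
ζ = δ/√(4π² + δ²) = 0.3424/√(39.48 + 0.117) = 0.3424/6.293 = 0.05441.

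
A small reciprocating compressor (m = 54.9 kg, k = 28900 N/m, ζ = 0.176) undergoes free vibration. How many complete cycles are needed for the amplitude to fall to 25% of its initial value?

2 cycles

Logarithmic decrement δ = 2πζ/√(1 − ζ²) = 2π × 0.1760/√(1 − 0.0310) = 1.123.
x_n/x₀ = e^(−nδ) ≤ 0.25; take ln: n ≥ ln(1/0.25)/δ = 1.386/1.123 = 1.234.
So 2 complete cycles are required.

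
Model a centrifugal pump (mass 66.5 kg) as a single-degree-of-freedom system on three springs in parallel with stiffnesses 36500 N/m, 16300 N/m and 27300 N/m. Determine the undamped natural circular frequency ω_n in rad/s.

34.7 rad/s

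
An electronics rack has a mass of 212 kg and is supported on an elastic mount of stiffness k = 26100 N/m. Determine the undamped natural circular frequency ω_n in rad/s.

ω_n = √(k/m) = √(26100/212) = √123.1 = 11.10 rad/s.

11.1 rad/s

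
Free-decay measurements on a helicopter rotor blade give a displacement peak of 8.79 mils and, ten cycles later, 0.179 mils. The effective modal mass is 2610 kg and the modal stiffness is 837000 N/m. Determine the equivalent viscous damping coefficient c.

5780 N·s/m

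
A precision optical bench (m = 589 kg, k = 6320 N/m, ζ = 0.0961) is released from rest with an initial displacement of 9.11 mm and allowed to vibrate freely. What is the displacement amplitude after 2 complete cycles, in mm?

Logarithmic decrement δ = 2πζ/√(1 − ζ²) = 2π × 0.09610/√(1 − 0.00924) = 0.6066.
After n cycles, x_n/x₀ = e^(−nδ), so x_2 = 9.11 × e^(−2 × 0.6066) = 9.11 × 0.2972 = 2.708 mm.

2.71 mm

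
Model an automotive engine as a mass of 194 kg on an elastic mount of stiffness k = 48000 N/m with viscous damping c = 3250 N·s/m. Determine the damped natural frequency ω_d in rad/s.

ω_n = √(k/m) = √(48000/194) = 15.73 rad/s.
Critical damping c_c = 2√(k·m) = 2√(48000 × 194) = 6103 N·s/m, so ζ = c/c_c = 3250/6103 = 0.5325.
ω_d = ω_n√(1 − ζ²) = 15.73 × √(1 − 0.284) = 13.31 rad/s.

13.3 rad/s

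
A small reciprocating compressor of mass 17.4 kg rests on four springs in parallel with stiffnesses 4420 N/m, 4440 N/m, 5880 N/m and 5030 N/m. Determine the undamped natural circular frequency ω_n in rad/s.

33.7 rad/s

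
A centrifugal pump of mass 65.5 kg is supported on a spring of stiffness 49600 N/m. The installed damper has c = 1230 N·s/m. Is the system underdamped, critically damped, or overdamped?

underdamped

c_c = 2√(k·m) = 3605 N·s/m; ζ = c/c_c = 1230/3605 = 0.341.
Since ζ < 1 the system is underdamped.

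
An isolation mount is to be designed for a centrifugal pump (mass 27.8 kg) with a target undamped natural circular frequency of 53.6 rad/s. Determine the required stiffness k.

79900 N/m

k = m·ω_n² = 27.8 × 53.60² = 27.8 × 2873 = 79870 N/m.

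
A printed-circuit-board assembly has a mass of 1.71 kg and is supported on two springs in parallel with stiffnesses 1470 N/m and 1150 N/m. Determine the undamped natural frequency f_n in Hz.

6.23 Hz

Parallel springs add: k_eq = 1470 + 1150 = 2620 N/m.
ω_n = √(k_eq/m) = √(2620/1.71) = √1532 = 39.14 rad/s.
f_n = ω_n/(2π) = 39.14/6.283 = 6.230 Hz.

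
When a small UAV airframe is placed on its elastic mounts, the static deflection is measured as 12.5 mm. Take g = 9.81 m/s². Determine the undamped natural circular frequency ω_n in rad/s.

28.0 rad/s

ω_n = √(g/δ_st) = √(9.81/0.0125) = √784.8 = 28.01 rad/s.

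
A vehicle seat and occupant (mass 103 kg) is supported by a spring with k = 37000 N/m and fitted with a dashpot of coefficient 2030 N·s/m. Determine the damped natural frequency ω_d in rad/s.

16.2 rad/s

ω_n = √(k/m) = √(37000/103) = 18.95 rad/s.
Critical damping c_c = 2√(k·m) = 2√(37000 × 103) = 3904 N·s/m, so ζ = c/c_c = 2030/3904 = 0.5199.
ω_d = ω_n√(1 − ζ²) = 18.95 × √(1 − 0.270) = 16.19 rad/s.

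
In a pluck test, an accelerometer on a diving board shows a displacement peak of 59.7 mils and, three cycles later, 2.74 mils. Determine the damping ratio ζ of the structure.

0.161

Logarithmic decrement δ = (1/n)·ln(x₀/x_n) = (1/3)·ln(59.7/2.74) = (1/3)·ln(21.79) = 1.027.
ζ = δ/√(4π² + δ²) = 1.027/√(39.48 + 1.05) = 1.027/6.367 = 0.1613.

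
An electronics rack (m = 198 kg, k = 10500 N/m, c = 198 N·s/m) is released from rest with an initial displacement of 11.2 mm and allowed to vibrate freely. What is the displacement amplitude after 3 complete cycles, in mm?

3.06 mm

ζ = c/(2√(km)) = 198/(2√(10500 × 198)) = 198/2884 = 0.06866.
Logarithmic decrement δ = 2πζ/√(1 − ζ²) = 2π × 0.06866/√(1 − 0.00471) = 0.4324.
After n cycles, x_n/x₀ = e^(−nδ), so x_3 = 11.2 × e^(−3 × 0.4324) = 11.2 × 0.2733 = 3.061 mm.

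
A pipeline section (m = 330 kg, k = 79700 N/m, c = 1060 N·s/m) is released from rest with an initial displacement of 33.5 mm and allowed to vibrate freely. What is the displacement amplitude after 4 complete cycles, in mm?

ζ = c/(2√(km)) = 1060/(2√(79700 × 330)) = 1060/10260 = 0.1033.
Logarithmic decrement δ = 2πζ/√(1 − ζ²) = 2π × 0.1033/√(1 − 0.0107) = 0.6528.
After n cycles, x_n/x₀ = e^(−nδ), so x_4 = 33.5 × e^(−4 × 0.6528) = 33.5 × 0.07344 = 2.460 mm.

2.46 mm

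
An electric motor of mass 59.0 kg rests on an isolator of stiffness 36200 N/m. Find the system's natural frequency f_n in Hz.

ω_n = √(k/m) = √(36200/59.0) = √613.6 = 24.77 rad/s.
f_n = ω_n/(2π) = 24.77/6.283 = 3.942 Hz.

3.94 Hz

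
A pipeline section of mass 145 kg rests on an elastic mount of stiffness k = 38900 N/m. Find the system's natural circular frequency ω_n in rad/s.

ω_n = √(k/m) = √(38900/145) = √268.3 = 16.38 rad/s.

16.4 rad/s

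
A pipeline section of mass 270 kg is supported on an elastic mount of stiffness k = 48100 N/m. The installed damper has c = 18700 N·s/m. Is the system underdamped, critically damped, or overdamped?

overdamped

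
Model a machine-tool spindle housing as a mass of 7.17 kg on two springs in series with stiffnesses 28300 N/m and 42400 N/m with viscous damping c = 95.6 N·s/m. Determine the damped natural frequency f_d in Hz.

Series springs: 1/k_eq = 1/28300 + 1/42400 = 5.892×10^-5, so k_eq = 16970 N/m.
ω_n = √(k_eq/m) = √(16970/7.17) = 48.65 rad/s.
Critical damping c_c = 2√(k_eq·m) = 2√(16970 × 7.17) = 697.7 N·s/m, so ζ = c/c_c = 95.6/697.7 = 0.1370.
ω_d = ω_n√(1 − ζ²) = 48.65 × √(1 − 0.0188) = 48.19 rad/s.
f_d = ω_d/(2π) = 7.670 Hz.

7.67 Hz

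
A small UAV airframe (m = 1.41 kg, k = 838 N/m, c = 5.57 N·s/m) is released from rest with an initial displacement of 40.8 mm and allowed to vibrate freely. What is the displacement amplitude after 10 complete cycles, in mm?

0.247 mm

ζ = c/(2√(km)) = 5.57/(2√(838 × 1.41)) = 5.57/68.75 = 0.08102.
Logarithmic decrement δ = 2πζ/√(1 − ζ²) = 2π × 0.08102/√(1 − 0.00656) = 0.5107.
After n cycles, x_n/x₀ = e^(−nδ), so x_10 = 40.8 × e^(−10 × 0.5107) = 40.8 × 0.006052 = 0.2469 mm.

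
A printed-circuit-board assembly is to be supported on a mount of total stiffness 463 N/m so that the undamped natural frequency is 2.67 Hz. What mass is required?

ω_n = 2πf_n = 2π × 2.67 = 16.78 rad/s.
m = k/ω_n² = 463/16.78² = 463/281.4 = 1.645 kg.

1.65 kg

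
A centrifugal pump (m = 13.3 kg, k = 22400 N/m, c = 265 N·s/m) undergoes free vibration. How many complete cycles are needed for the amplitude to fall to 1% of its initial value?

3 cycles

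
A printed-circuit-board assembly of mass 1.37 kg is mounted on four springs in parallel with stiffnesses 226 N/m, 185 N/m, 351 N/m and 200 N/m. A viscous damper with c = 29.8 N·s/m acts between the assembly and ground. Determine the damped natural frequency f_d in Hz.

3.85 Hz

Parallel springs add: k_eq = 226 + 185 + 351 + 200 = 962.0 N/m.
ω_n = √(k_eq/m) = √(962.0/1.37) = 26.50 rad/s.
Critical damping c_c = 2√(k_eq·m) = 2√(962.0 × 1.37) = 72.61 N·s/m, so ζ = c/c_c = 29.8/72.61 = 0.4104.
ω_d = ω_n√(1 − ζ²) = 26.50 × √(1 − 0.168) = 24.16 rad/s.
f_d = ω_d/(2π) = 3.846 Hz.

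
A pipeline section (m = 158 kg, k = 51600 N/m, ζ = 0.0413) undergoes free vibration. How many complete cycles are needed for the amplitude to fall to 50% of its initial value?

3 cycles

Logarithmic decrement δ = 2πζ/√(1 − ζ²) = 2π × 0.04130/√(1 − 0.00171) = 0.2597.
x_n/x₀ = e^(−nδ) ≤ 0.5; take ln: n ≥ ln(1/0.5)/δ = 0.6931/0.2597 = 2.669.
So 3 complete cycles are required.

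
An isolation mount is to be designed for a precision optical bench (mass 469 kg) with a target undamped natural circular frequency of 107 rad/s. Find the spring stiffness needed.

k = m·ω_n² = 469 × 107.0² = 469 × 11450 = 5370000 N/m.

5370000 N/m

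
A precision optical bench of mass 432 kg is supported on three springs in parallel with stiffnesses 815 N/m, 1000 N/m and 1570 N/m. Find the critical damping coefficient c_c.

2420 N·s/m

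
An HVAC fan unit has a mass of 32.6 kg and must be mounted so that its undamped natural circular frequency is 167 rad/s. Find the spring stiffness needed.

909000 N/m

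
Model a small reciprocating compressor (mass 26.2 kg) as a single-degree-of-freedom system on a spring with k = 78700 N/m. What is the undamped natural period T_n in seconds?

ω_n = √(k/m) = √(78700/26.2) = √3004 = 54.81 rad/s.
T_n = 2π/ω_n = 6.283/54.81 = 0.1146 s.

0.115 s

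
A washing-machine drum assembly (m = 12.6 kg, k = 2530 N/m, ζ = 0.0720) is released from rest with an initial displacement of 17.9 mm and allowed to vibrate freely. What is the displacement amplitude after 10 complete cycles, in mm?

Logarithmic decrement δ = 2πζ/√(1 − ζ²) = 2π × 0.07200/√(1 − 0.00518) = 0.4536.
After n cycles, x_n/x₀ = e^(−nδ), so x_10 = 17.9 × e^(−10 × 0.4536) = 17.9 × 0.01072 = 0.1919 mm.

0.192 mm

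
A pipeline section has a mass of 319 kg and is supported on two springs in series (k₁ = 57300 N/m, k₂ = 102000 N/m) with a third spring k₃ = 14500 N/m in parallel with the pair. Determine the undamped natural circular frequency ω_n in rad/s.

12.7 rad/s

Series pair: k_s = k₁k₂/(k₁+k₂) = (57300)(102000)/(57300 + 102000) = 36690 N/m. In parallel with k₃: k_eq = 36690 + 14500 = 51190 N/m.
ω_n = √(k_eq/m) = √(51190/319) = √160.5 = 12.67 rad/s.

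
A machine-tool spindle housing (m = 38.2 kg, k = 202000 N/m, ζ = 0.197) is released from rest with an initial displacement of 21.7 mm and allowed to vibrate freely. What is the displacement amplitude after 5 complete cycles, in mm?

Logarithmic decrement δ = 2πζ/√(1 − ζ²) = 2π × 0.1970/√(1 − 0.0388) = 1.263.
After n cycles, x_n/x₀ = e^(−nδ), so x_5 = 21.7 × e^(−5 × 1.263) = 21.7 × 0.001813 = 0.03935 mm.

0.0393 mm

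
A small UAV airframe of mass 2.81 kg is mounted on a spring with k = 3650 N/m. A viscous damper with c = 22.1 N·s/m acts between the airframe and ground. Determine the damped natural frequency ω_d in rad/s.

35.8 rad/s

ω_n = √(k/m) = √(3650/2.81) = 36.04 rad/s.
Critical damping c_c = 2√(k·m) = 2√(3650 × 2.81) = 202.5 N·s/m, so ζ = c/c_c = 22.1/202.5 = 0.1091.
ω_d = ω_n√(1 − ζ²) = 36.04 × √(1 − 0.0119) = 35.83 rad/s.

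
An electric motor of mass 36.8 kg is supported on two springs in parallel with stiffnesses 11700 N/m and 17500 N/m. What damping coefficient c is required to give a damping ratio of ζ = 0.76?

Parallel springs add: k_eq = 11700 + 17500 = 29200 N/m.
c_c = 2√(k_eq·m) = 2√(29200 × 36.8) = 2073 N·s/m.
c = ζ·c_c = 0.76 × 2073 = 1576 N·s/m.

1580 N·s/m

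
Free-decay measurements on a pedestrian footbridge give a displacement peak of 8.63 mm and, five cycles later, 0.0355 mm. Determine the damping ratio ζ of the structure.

0.172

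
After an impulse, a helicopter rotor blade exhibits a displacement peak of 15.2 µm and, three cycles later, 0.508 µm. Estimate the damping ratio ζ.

0.177

Logarithmic decrement δ = (1/n)·ln(x₀/x_n) = (1/3)·ln(15.2/0.508) = (1/3)·ln(29.92) = 1.133.
ζ = δ/√(4π² + δ²) = 1.133/√(39.48 + 1.28) = 1.133/6.384 = 0.1774.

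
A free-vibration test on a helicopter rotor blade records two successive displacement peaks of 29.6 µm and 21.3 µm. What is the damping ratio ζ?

Logarithmic decrement δ = (1/n)·ln(x₀/x_n) = (1/1)·ln(29.6/21.3) = (1/1)·ln(1.390) = 0.3291.
ζ = δ/√(4π² + δ²) = 0.3291/√(39.48 + 0.108) = 0.3291/6.292 = 0.05230.

0.0523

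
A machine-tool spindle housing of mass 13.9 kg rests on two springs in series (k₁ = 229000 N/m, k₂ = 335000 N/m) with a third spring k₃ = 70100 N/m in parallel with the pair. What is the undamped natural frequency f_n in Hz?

19.4 Hz

Series pair: k_s = k₁k₂/(k₁+k₂) = (229000)(335000)/(229000 + 335000) = 136000 N/m. In parallel with k₃: k_eq = 136000 + 70100 = 206100 N/m.
ω_n = √(k_eq/m) = √(206100/13.9) = √14830 = 121.8 rad/s.
f_n = ω_n/(2π) = 121.8/6.283 = 19.38 Hz.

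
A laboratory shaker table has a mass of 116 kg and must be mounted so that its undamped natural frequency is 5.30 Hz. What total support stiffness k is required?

129000 N/m

ω_n = 2πf_n = 2π × 5.30 = 33.30 rad/s.
k = m·ω_n² = 116 × 33.30² = 116 × 1109 = 128600 N/m.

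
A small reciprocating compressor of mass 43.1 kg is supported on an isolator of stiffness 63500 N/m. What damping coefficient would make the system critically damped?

3310 N·s/m

c_c = 2√(k·m) = 2√(63500 × 43.1) = 2 × 1654 = 3309 N·s/m.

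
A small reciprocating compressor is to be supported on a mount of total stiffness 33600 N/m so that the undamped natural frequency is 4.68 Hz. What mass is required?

38.9 kg

ω_n = 2πf_n = 2π × 4.68 = 29.41 rad/s.
m = k/ω_n² = 33600/29.41² = 33600/864.7 = 38.86 kg.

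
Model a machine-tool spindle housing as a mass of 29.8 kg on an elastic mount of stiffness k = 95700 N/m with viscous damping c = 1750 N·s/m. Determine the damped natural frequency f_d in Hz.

ω_n = √(k/m) = √(95700/29.8) = 56.67 rad/s.
Critical damping c_c = 2√(k·m) = 2√(95700 × 29.8) = 3377 N·s/m, so ζ = c/c_c = 1750/3377 = 0.5181.
ω_d = ω_n√(1 − ζ²) = 56.67 × √(1 − 0.268) = 48.47 rad/s.
f_d = ω_d/(2π) = 7.714 Hz.

7.71 Hz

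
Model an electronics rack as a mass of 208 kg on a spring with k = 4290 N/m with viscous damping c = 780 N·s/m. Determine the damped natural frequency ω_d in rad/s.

ω_n = √(k/m) = √(4290/208) = 4.541 rad/s.
Critical damping c_c = 2√(k·m) = 2√(4290 × 208) = 1889 N·s/m, so ζ = c/c_c = 780/1889 = 0.4129.
ω_d = ω_n√(1 − ζ²) = 4.541 × √(1 − 0.170) = 4.136 rad/s.

4.14 rad/s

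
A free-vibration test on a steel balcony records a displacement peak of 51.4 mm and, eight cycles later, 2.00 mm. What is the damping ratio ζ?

0.0645

Logarithmic decrement δ = (1/n)·ln(x₀/x_n) = (1/8)·ln(51.4/2.00) = (1/8)·ln(25.70) = 0.4058.
ζ = δ/√(4π² + δ²) = 0.4058/√(39.48 + 0.165) = 0.4058/6.296 = 0.06445.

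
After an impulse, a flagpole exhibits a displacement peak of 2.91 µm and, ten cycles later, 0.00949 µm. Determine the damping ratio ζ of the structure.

0.0908

Logarithmic decrement δ = (1/n)·ln(x₀/x_n) = (1/10)·ln(2.91/0.00949) = (1/10)·ln(306.6) = 0.5726.
ζ = δ/√(4π² + δ²) = 0.5726/√(39.48 + 0.328) = 0.5726/6.309 = 0.09075.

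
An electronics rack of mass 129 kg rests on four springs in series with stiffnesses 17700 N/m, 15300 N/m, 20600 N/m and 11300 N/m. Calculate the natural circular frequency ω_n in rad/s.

5.47 rad/s

Series springs: 1/k_eq = 1/17700 + 1/15300 + 1/20600 + 1/11300 = 0.0002589, so k_eq = 3863 N/m.
ω_n = √(k_eq/m) = √(3863/129) = √29.94 = 5.472 rad/s.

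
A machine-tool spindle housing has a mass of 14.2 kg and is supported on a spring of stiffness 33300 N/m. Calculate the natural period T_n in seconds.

ω_n = √(k/m) = √(33300/14.2) = √2345 = 48.43 rad/s.
T_n = 2π/ω_n = 6.283/48.43 = 0.1297 s.

0.130 s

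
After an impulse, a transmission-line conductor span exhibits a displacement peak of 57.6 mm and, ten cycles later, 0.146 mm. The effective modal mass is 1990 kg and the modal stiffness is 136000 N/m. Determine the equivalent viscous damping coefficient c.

3120 N·s/m

Logarithmic decrement δ = (1/n)·ln(x₀/x_n) = (1/10)·ln(57.6/0.146) = (1/10)·ln(394.5) = 0.5978.
ζ = δ/√(4π² + δ²) = 0.5978/√(39.48 + 0.357) = 0.5978/6.312 = 0.09471.
c = ζ · 2√(km) = 0.09471 × 2√(136000 × 1990) = 0.09471 × 32900 = 3116 N·s/m.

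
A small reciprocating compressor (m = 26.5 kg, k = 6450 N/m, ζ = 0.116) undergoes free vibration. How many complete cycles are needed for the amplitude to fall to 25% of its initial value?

2 cycles

Logarithmic decrement δ = 2πζ/√(1 − ζ²) = 2π × 0.1160/√(1 − 0.0135) = 0.7338.
x_n/x₀ = e^(−nδ) ≤ 0.25; take ln: n ≥ ln(1/0.25)/δ = 1.386/0.7338 = 1.889.
So 2 complete cycles are required.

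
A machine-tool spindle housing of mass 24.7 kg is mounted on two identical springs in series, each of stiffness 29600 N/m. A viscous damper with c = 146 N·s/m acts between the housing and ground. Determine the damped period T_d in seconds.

Series springs: 1/k_eq = 2/29600, so k_eq = 29600/2 = 14800 N/m.
ω_n = √(k_eq/m) = √(14800/24.7) = 24.48 rad/s.
Critical damping c_c = 2√(k_eq·m) = 2√(14800 × 24.7) = 1209 N·s/m, so ζ = c/c_c = 146/1209 = 0.1207.
ω_d = ω_n√(1 − ζ²) = 24.48 × √(1 − 0.0146) = 24.30 rad/s.
T_d = 2π/ω_d = 0.2586 s.

0.259 s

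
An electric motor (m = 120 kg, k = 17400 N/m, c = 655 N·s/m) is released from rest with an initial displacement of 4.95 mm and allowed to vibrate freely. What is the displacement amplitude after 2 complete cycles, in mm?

ζ = c/(2√(km)) = 655/(2√(17400 × 120)) = 655/2890 = 0.2266.
Logarithmic decrement δ = 2πζ/√(1 − ζ²) = 2π × 0.2266/√(1 − 0.0514) = 1.462.
After n cycles, x_n/x₀ = e^(−nδ), so x_2 = 4.95 × e^(−2 × 1.462) = 4.95 × 0.05371 = 0.2659 mm.

0.266 mm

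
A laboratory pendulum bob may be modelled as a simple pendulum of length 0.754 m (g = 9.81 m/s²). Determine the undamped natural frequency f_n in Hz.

For a simple pendulum ω_n = √(g/L) = √(9.81/0.754) = √13.01 = 3.607 rad/s.
f_n = ω_n/(2π) = 3.607/6.283 = 0.5741 Hz.

0.574 Hz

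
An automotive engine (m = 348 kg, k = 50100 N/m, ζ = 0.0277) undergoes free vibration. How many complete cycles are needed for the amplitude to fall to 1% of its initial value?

Logarithmic decrement δ = 2πζ/√(1 − ζ²) = 2π × 0.02770/√(1 − 0.000767) = 0.1741.
x_n/x₀ = e^(−nδ) ≤ 0.01; take ln: n ≥ ln(1/0.01)/δ = 4.605/0.1741 = 26.45.
So 27 complete cycles are required.

27 cycles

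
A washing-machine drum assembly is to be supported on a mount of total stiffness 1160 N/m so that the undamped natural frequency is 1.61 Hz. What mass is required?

11.3 kg

ω_n = 2πf_n = 2π × 1.61 = 10.12 rad/s.
m = k/ω_n² = 1160/10.12² = 1160/102.3 = 11.34 kg.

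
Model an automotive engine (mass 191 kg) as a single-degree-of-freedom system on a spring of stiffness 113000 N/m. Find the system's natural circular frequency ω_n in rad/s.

ω_n = √(k/m) = √(113000/191) = √591.6 = 24.32 rad/s.

24.3 rad/s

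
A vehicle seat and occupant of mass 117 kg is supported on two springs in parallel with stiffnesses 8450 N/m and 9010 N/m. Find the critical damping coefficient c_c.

2860 N·s/m

Parallel springs add: k_eq = 8450 + 9010 = 17460 N/m.
c_c = 2√(k_eq·m) = 2√(17460 × 117) = 2 × 1429 = 2859 N·s/m.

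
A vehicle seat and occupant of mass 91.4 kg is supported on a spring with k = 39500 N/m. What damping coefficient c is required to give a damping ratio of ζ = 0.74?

2810 N·s/m

c_c = 2√(k·m) = 2√(39500 × 91.4) = 3800 N·s/m.
c = ζ·c_c = 0.74 × 3800 = 2812 N·s/m.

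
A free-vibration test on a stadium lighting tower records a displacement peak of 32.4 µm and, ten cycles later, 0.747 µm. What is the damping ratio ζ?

0.0599

Logarithmic decrement δ = (1/n)·ln(x₀/x_n) = (1/10)·ln(32.4/0.747) = (1/10)·ln(43.37) = 0.3770.
ζ = δ/√(4π² + δ²) = 0.3770/√(39.48 + 0.142) = 0.3770/6.294 = 0.05989.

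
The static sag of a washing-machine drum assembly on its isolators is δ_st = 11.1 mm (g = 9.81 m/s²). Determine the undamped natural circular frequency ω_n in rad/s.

29.7 rad/s

ω_n = √(g/δ_st) = √(9.81/0.0111) = √883.8 = 29.73 rad/s.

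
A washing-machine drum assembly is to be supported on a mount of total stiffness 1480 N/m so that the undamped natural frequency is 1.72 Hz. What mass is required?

12.7 kg

ω_n = 2πf_n = 2π × 1.72 = 10.81 rad/s.
m = k/ω_n² = 1480/10.81² = 1480/116.8 = 12.67 kg.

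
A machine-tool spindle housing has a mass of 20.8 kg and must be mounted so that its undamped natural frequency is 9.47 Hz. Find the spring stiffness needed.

73600 N/m

ω_n = 2πf_n = 2π × 9.47 = 59.50 rad/s.
k = m·ω_n² = 20.8 × 59.50² = 20.8 × 3540 = 73640 N/m.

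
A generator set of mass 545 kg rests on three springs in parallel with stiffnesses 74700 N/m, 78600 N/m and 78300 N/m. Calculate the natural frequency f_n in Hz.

Parallel springs add: k_eq = 74700 + 78600 + 78300 = 231600 N/m.
ω_n = √(k_eq/m) = √(231600/545) = √425.0 = 20.61 rad/s.
f_n = ω_n/(2π) = 20.61/6.283 = 3.281 Hz.

3.28 Hz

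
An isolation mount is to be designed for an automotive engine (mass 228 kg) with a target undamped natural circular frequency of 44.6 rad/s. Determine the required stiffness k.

k = m·ω_n² = 228 × 44.60² = 228 × 1989 = 453500 N/m.

454000 N/m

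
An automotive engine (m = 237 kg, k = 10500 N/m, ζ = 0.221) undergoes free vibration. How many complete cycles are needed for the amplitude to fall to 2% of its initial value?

3 cycles

Logarithmic decrement δ = 2πζ/√(1 − ζ²) = 2π × 0.2210/√(1 − 0.0488) = 1.424.
x_n/x₀ = e^(−nδ) ≤ 0.02; take ln: n ≥ ln(1/0.02)/δ = 3.912/1.424 = 2.748.
So 3 complete cycles are required.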